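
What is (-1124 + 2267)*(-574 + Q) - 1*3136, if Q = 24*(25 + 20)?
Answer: 575222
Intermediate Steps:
Q = 1080 (Q = 24*45 = 1080)
(-1124 + 2267)*(-574 + Q) - 1*3136 = (-1124 + 2267)*(-574 + 1080) - 1*3136 = 1143*506 - 3136 = 578358 - 3136 = 575222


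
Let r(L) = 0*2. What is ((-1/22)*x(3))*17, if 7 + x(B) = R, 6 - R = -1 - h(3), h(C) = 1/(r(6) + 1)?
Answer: -17/22 ≈ -0.77273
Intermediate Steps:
r(L) = 0
h(C) = 1 (h(C) = 1/(0 + 1) = 1/1 = 1)
R = 8 (R = 6 - (-1 - 1*1) = 6 - (-1 - 1) = 6 - 1*(-2) = 6 + 2 = 8)
x(B) = 1 (x(B) = -7 + 8 = 1)
((-1/22)*x(3))*17 = (-1/22*1)*17 = (-1*1/22*1)*17 = -1/22*1*17 = -1/22*17 = -17/22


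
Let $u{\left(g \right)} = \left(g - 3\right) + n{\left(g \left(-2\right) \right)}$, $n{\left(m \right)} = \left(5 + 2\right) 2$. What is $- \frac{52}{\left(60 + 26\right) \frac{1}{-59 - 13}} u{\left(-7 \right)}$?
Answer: $\frac{7488}{43} \approx 174.14$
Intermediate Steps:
$n{\left(m \right)} = 14$ ($n{\left(m \right)} = 7 \cdot 2 = 14$)
$u{\left(g \right)} = 11 + g$ ($u{\left(g \right)} = \left(g - 3\right) + 14 = \left(-3 + g\right) + 14 = 11 + g$)
$- \frac{52}{\left(60 + 26\right) \frac{1}{-59 - 13}} u{\left(-7 \right)} = - \frac{52}{\left(60 + 26\right) \frac{1}{-59 - 13}} \left(11 - 7\right) = - \frac{52}{86 \frac{1}{-72}} \cdot 4 = - \frac{52}{86 \left(- \frac{1}{72}\right)} 4 = - \frac{52}{- \frac{43}{36}} \cdot 4 = \left(-52\right) \left(- \frac{36}{43}\right) 4 = \frac{1872}{43} \cdot 4 = \frac{7488}{43}$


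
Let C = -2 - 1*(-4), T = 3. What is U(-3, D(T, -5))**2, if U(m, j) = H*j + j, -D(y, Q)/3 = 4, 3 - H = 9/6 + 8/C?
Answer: 324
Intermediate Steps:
C = 2 (C = -2 + 4 = 2)
H = -5/2 (H = 3 - (9/6 + 8/2) = 3 - (9*(1/6) + 8*(1/2)) = 3 - (3/2 + 4) = 3 - 1*11/2 = 3 - 11/2 = -5/2 ≈ -2.5000)
D(y, Q) = -12 (D(y, Q) = -3*4 = -12)
U(m, j) = -3*j/2 (U(m, j) = -5*j/2 + j = -3*j/2)
U(-3, D(T, -5))**2 = (-3/2*(-12))**2 = 18**2 = 324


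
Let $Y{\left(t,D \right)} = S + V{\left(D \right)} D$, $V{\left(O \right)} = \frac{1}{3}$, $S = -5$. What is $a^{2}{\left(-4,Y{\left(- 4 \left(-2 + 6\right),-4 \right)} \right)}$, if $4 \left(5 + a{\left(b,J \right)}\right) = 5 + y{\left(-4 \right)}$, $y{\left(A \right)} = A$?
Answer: $\frac{361}{16} \approx 22.563$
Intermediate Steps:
$V{\left(O \right)} = \frac{1}{3}$
$Y{\left(t,D \right)} = -5 + \frac{D}{3}$
$a{\left(b,J \right)} = - \frac{19}{4}$ ($a{\left(b,J \right)} = -5 + \frac{5 - 4}{4} = -5 + \frac{1}{4} \cdot 1 = -5 + \frac{1}{4} = - \frac{19}{4}$)
$a^{2}{\left(-4,Y{\left(- 4 \left(-2 + 6\right),-4 \right)} \right)} = \left(- \frac{19}{4}\right)^{2} = \frac{361}{16}$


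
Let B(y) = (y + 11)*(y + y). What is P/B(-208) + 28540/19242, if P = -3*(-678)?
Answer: 594512077/394230096 ≈ 1.5080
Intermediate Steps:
P = 2034
B(y) = 2*y*(11 + y) (B(y) = (11 + y)*(2*y) = 2*y*(11 + y))
P/B(-208) + 28540/19242 = 2034/((2*(-208)*(11 - 208))) + 28540/19242 = 2034/((2*(-208)*(-197))) + 28540*(1/19242) = 2034/81952 + 14270/9621 = 2034*(1/81952) + 14270/9621 = 1017/40976 + 14270/9621 = 594512077/394230096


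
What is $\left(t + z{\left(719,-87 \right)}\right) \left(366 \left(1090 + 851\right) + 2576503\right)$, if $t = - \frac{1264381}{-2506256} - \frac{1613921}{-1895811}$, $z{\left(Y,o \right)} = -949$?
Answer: $- \frac{14799718618519713891653}{4751387693616} \approx -3.1148 \cdot 10^{9}$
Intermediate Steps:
$t = \frac{6441926597767}{4751387693616}$ ($t = \left(-1264381\right) \left(- \frac{1}{2506256}\right) - - \frac{1613921}{1895811} = \frac{1264381}{2506256} + \frac{1613921}{1895811} = \frac{6441926597767}{4751387693616} \approx 1.3558$)
$\left(t + z{\left(719,-87 \right)}\right) \left(366 \left(1090 + 851\right) + 2576503\right) = \left(\frac{6441926597767}{4751387693616} - 949\right) \left(366 \left(1090 + 851\right) + 2576503\right) = - \frac{4502624994643817 \left(366 \cdot 1941 + 2576503\right)}{4751387693616} = - \frac{4502624994643817 \left(710406 + 2576503\right)}{4751387693616} = \left(- \frac{4502624994643817}{4751387693616}\right) 3286909 = - \frac{14799718618519713891653}{4751387693616}$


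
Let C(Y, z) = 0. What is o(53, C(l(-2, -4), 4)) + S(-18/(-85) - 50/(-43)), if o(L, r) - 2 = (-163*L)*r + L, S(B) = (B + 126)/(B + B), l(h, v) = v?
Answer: 509097/5024 ≈ 101.33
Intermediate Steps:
S(B) = (126 + B)/(2*B) (S(B) = (126 + B)/((2*B)) = (126 + B)*(1/(2*B)) = (126 + B)/(2*B))
o(L, r) = 2 + L - 163*L*r (o(L, r) = 2 + ((-163*L)*r + L) = 2 + (-163*L*r + L) = 2 + (L - 163*L*r) = 2 + L - 163*L*r)
o(53, C(l(-2, -4), 4)) + S(-18/(-85) - 50/(-43)) = (2 + 53 - 163*53*0) + (126 + (-18/(-85) - 50/(-43)))/(2*(-18/(-85) - 50/(-43))) = (2 + 53 + 0) + (126 + (-18*(-1/85) - 50*(-1/43)))/(2*(-18*(-1/85) - 50*(-1/43))) = 55 + (126 + (18/85 + 50/43))/(2*(18/85 + 50/43)) = 55 + (126 + 5024/3655)/(2*(5024/3655)) = 55 + (1/2)*(3655/5024)*(465554/3655) = 55 + 232777/5024 = 509097/5024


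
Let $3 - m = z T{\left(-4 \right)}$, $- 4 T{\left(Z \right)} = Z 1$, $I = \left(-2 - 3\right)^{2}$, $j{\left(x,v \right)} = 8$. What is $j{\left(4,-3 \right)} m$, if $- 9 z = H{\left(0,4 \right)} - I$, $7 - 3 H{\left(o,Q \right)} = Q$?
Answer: $\frac{8}{3} \approx 2.6667$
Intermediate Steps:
$H{\left(o,Q \right)} = \frac{7}{3} - \frac{Q}{3}$
$I = 25$ ($I = \left(-5\right)^{2} = 25$)
$T{\left(Z \right)} = - \frac{Z}{4}$ ($T{\left(Z \right)} = - \frac{Z 1}{4} = - \frac{Z}{4}$)
$z = \frac{8}{3}$ ($z = - \frac{\left(\frac{7}{3} - \frac{4}{3}\right) - 25}{9} = - \frac{1 - 25}{9} = \left(- \frac{1}{9}\right) \left(-24\right) = \frac{8}{3} \approx 2.6667$)
$m = \frac{1}{3}$ ($m = 3 - \frac{8 \left(\left(- \frac{1}{4}\right) \left(-4\right)\right)}{3} = 3 - \frac{8}{3} \cdot 1 = 3 - \frac{8}{3} = \frac{1}{3} \approx 0.33333$)
$j{\left(4,-3 \right)} m = 8 \cdot \frac{1}{3} = \frac{8}{3}$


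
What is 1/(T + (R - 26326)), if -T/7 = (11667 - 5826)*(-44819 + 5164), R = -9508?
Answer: 1/1621338151 ≈ 6.1677e-10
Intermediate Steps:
T = 1621373985 (T = -7*(11667 - 5826)*(-44819 + 5164) = -40887*(-39655) = -7*(-231624855) = 1621373985)
1/(T + (R - 26326)) = 1/(1621373985 + (-9508 - 26326)) = 1/(1621373985 - 35834) = 1/1621338151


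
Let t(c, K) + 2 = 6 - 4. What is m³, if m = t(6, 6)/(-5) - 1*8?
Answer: -512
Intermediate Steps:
t(c, K) = 0 (t(c, K) = -2 + (6 - 4) = -2 + 2 = 0)
m = -8 (m = 0/(-5) - 1*8 = 0*(-⅕) - 8 = 0 - 8 = -8)
m³ = (-8)³ = -512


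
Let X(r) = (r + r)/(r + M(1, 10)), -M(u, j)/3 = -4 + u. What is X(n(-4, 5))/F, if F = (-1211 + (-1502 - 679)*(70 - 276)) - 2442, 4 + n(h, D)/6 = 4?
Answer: 0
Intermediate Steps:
n(h, D) = 0 (n(h, D) = -24 + 6*4 = -24 + 24 = 0)
M(u, j) = 12 - 3*u (M(u, j) = -3*(-4 + u) = 12 - 3*u)
X(r) = 2*r/(9 + r) (X(r) = (r + r)/(r + (12 - 3*1)) = (2*r)/(r + (12 - 3)) = (2*r)/(r + 9) = (2*r)/(9 + r) = 2*r/(9 + r))
F = 445633 (F = (-1211 - 2181*(-206)) - 2442 = (-1211 + 449286) - 2442 = 448075 - 2442 = 445633)
X(n(-4, 5))/F = (2*0/(9 + 0))/445633 = (2*0/9)*(1/445633) = (2*0*(⅑))*(1/445633) = 0*(1/445633) = 0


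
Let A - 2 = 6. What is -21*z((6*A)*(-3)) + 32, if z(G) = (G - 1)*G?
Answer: -438448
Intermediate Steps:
A = 8 (A = 2 + 6 = 8)
z(G) = G*(-1 + G) (z(G) = (-1 + G)*G = G*(-1 + G))
-21*z((6*A)*(-3)) + 32 = -21*(6*8)*(-3)*(-1 + (6*8)*(-3)) + 32 = -21*48*(-3)*(-1 + 48*(-3)) + 32 = -(-3024)*(-1 - 144) + 32 = -(-3024)*(-145) + 32 = -21*20880 + 32 = -438480 + 32 = -438448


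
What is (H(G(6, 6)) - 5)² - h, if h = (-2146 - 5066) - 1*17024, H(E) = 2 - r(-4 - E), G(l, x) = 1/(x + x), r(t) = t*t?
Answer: 510583585/20736 ≈ 24623.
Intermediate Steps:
r(t) = t²
G(l, x) = 1/(2*x)
H(E) = 2 - (-4 - E)²
h = -24236 (h = -7212 - 17024 = -24236)
(H(G(6, 6)) - 5)² - h = ((2 - (4 + (½)/6)²) - 5)² - 1*(-24236) = ((2 - (4 + (½)*(⅙))²) - 5)² + 24236 = ((2 - (4 + 1/12)²) - 5)² + 24236 = ((2 - (49/12)²) - 5)² + 24236 = ((2 - 1*2401/144) - 5)² + 24236 = ((2 - 2401/144) - 5)² + 24236 = (-2113/144 - 5)² + 24236 = (-2833/144)² + 24236 = 8025889/20736 + 24236 = 510583585/20736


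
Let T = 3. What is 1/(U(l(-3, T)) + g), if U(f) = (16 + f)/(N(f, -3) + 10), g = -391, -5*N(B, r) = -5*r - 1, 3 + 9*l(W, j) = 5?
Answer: -162/62977 ≈ -0.0025724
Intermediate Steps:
l(W, j) = 2/9 (l(W, j) = -1/3 + (1/9)*5 = -1/3 + 5/9 = 2/9)
N(B, r) = 1/5 + r (N(B, r) = -(-5*r - 1)/5 = -(-1 - 5*r)/5 = 1/5 + r)
U(f) = 20/9 + 5*f/36 (U(f) = (16 + f)/((1/5 - 3) + 10) = (16 + f)/(-14/5 + 10) = (16 + f)/(36/5) = (16 + f)*(5/36) = 20/9 + 5*f/36)
1/(U(l(-3, T)) + g) = 1/((20/9 + (5/36)*(2/9)) - 391) = 1/((20/9 + 5/162) - 391) = 1/(365/162 - 391) = 1/(-62977/162) = -162/62977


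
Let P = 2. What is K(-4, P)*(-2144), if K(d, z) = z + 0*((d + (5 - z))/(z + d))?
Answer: -4288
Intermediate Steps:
K(d, z) = z (K(d, z) = z + 0*((5 + d - z)/(d + z)) = z + 0 = z)
K(-4, P)*(-2144) = 2*(-2144) = -4288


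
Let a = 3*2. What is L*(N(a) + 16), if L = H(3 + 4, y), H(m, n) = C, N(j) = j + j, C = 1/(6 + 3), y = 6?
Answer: 28/9 ≈ 3.1111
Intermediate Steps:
a = 6
C = ⅑ (C = 1/9 = ⅑ ≈ 0.11111)
N(j) = 2*j
H(m, n) = ⅑
L = ⅑ ≈ 0.11111
L*(N(a) + 16) = (2*6 + 16)/9 = (12 + 16)/9 = (⅑)*28 = 28/9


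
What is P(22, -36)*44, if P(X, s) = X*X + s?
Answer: 19712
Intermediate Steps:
P(X, s) = s + X² (P(X, s) = X² + s = s + X²)
P(22, -36)*44 = (-36 + 22²)*44 = (-36 + 484)*44 = 448*44 = 19712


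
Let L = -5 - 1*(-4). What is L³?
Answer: -1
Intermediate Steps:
L = -1 (L = -5 + 4 = -1)
L³ = (-1)³ = -1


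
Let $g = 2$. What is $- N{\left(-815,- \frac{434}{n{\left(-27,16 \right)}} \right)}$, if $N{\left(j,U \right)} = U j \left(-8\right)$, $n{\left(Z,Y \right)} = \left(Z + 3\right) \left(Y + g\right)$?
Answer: $- \frac{176855}{27} \approx -6550.2$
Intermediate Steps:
$n{\left(Z,Y \right)} = \left(2 + Y\right) \left(3 + Z\right)$ ($n{\left(Z,Y \right)} = \left(Z + 3\right) \left(Y + 2\right) = \left(3 + Z\right) \left(2 + Y\right) = \left(2 + Y\right) \left(3 + Z\right)$)
$N{\left(j,U \right)} = - 8 U j$
$- N{\left(-815,- \frac{434}{n{\left(-27,16 \right)}} \right)} = - \left(-8\right) \left(- \frac{434}{6 + 2 \left(-27\right) + 3 \cdot 16 + 16 \left(-27\right)}\right) \left(-815\right) = - \left(-8\right) \left(- \frac{434}{6 - 54 + 48 - 432}\right) \left(-815\right) = - \left(-8\right) \left(- \frac{434}{-432}\right) \left(-815\right) = - \left(-8\right) \left(\left(-434\right) \left(- \frac{1}{432}\right)\right) \left(-815\right) = - \frac{\left(-8\right) 217 \left(-815\right)}{216} = \left(-1\right) \frac{176855}{27} = - \frac{176855}{27}$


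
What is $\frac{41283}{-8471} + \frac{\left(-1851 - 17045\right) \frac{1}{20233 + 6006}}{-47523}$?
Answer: $- \frac{51477924356135}{10562964250587} \approx -4.8734$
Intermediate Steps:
$\frac{41283}{-8471} + \frac{\left(-1851 - 17045\right) \frac{1}{20233 + 6006}}{-47523} = 41283 \left(- \frac{1}{8471}\right) + - \frac{18896}{26239} \left(- \frac{1}{47523}\right) = - \frac{41283}{8471} + \left(-18896\right) \frac{1}{26239} \left(- \frac{1}{47523}\right) = - \frac{41283}{8471} - - \frac{18896}{1246955997} = - \frac{41283}{8471} + \frac{18896}{1246955997} = - \frac{51477924356135}{10562964250587}$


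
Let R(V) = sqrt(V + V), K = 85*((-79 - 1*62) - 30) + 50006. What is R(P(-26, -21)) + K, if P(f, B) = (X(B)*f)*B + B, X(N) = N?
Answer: 35471 + I*sqrt(22974) ≈ 35471.0 + 151.57*I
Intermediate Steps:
P(f, B) = B + f*B**2 (P(f, B) = (B*f)*B + B = f*B**2 + B = B + f*B**2)
K = 35471 (K = 85*((-79 - 62) - 30) + 50006 = 85*(-141 - 30) + 50006 = 85*(-171) + 50006 = -14535 + 50006 = 35471)
R(V) = sqrt(2)*sqrt(V) (R(V) = sqrt(2*V) = sqrt(2)*sqrt(V))
R(P(-26, -21)) + K = sqrt(2)*sqrt(-21*(1 - 21*(-26))) + 35471 = sqrt(2)*sqrt(-21*(1 + 546)) + 35471 = sqrt(2)*sqrt(-21*547) + 35471 = sqrt(2)*sqrt(-11487) + 35471 = sqrt(2)*(I*sqrt(11487)) + 35471 = I*sqrt(22974) + 35471 = 35471 + I*sqrt(22974)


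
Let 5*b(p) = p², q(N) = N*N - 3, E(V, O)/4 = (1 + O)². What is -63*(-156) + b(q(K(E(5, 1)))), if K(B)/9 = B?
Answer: 429906429/5 ≈ 8.5981e+7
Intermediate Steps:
E(V, O) = 4*(1 + O)²
K(B) = 9*B
q(N) = -3 + N² (q(N) = N² - 3 = -3 + N²)
b(p) = p²/5
-63*(-156) + b(q(K(E(5, 1)))) = -63*(-156) + (-3 + (9*(4*(1 + 1)²))²)²/5 = 9828 + (-3 + (9*(4*2²))²)²/5 = 9828 + (-3 + (9*(4*4))²)²/5 = 9828 + (-3 + (9*16)²)²/5 = 9828 + (-3 + 144²)²/5 = 9828 + (-3 + 20736)²/5 = 9828 + (⅕)*20733² = 9828 + (⅕)*429857289 = 9828 + 429857289/5 = 429906429/5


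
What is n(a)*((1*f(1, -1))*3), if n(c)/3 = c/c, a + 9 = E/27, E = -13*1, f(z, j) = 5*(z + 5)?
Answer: 270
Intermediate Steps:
f(z, j) = 25 + 5*z (f(z, j) = 5*(5 + z) = 25 + 5*z)
E = -13
a = -256/27 (a = -9 - 13/27 = -256/27 ≈ -9.4815)
n(c) = 3 (n(c) = 3*(c/c) = 3*1 = 3)
n(a)*((1*f(1, -1))*3) = 3*((1*(25 + 5*1))*3) = 3*((1*(25 + 5))*3) = 3*((1*30)*3) = 3*(30*3) = 3*90 = 270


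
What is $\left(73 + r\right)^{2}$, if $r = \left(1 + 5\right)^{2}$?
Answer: $11881$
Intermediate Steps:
$r = 36$ ($r = 6^{2} = 36$)
$\left(73 + r\right)^{2} = \left(73 + 36\right)^{2} = 109^{2} = 11881$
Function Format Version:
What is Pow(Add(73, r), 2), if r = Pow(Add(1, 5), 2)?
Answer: 11881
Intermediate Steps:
r = 36 (r = Pow(6, 2) = 36)
Pow(Add(73, r), 2) = Pow(Add(73, 36), 2) = Pow(109, 2) = 11881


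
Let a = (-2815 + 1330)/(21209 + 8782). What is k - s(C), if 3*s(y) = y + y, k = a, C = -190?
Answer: 3797375/29991 ≈ 126.62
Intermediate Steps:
a = -495/9997 (a = -1485/29991 = -1485*1/29991 = -495/9997 ≈ -0.049515)
k = -495/9997 ≈ -0.049515
s(y) = 2*y/3 (s(y) = (y + y)/3 = (2*y)/3 = 2*y/3)
k - s(C) = -495/9997 - 2*(-190)/3 = -495/9997 - 1*(-380/3) = -495/9997 + 380/3 = 3797375/29991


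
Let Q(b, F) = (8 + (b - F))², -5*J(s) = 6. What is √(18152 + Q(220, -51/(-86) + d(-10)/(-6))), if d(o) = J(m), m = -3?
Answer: √12901399401/430 ≈ 264.15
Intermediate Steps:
J(s) = -6/5 (J(s) = -⅕*6 = -6/5)
d(o) = -6/5
Q(b, F) = (8 + b - F)²
√(18152 + Q(220, -51/(-86) + d(-10)/(-6))) = √(18152 + (8 + 220 - (-51/(-86) - 6/5/(-6)))²) = √(18152 + (8 + 220 - (-51*(-1/86) - 6/5*(-⅙)))²) = √(18152 + (8 + 220 - (51/86 + ⅕))²) = √(18152 + (8 + 220 - 1*341/430)²) = √(18152 + (8 + 220 - 341/430)²) = √(18152 + (97699/430)²) = √(18152 + 9545094601/184900) = √(12901399401/184900) = √12901399401/430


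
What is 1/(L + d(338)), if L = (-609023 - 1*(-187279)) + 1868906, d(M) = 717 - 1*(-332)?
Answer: 1/1448211 ≈ 6.9051e-7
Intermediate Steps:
d(M) = 1049 (d(M) = 717 + 332 = 1049)
L = 1447162 (L = (-609023 + 187279) + 1868906 = -421744 + 1868906 = 1447162)
1/(L + d(338)) = 1/(1447162 + 1049) = 1/1448211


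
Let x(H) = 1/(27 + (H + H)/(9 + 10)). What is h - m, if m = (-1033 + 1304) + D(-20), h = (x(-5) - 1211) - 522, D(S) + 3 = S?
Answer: -996424/503 ≈ -1981.0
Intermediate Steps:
D(S) = -3 + S
x(H) = 1/(27 + 2*H/19) (x(H) = 1/(27 + (2*H)/19) = 1/(27 + (2*H)*(1/19)) = 1/(27 + 2*H/19))
h = -871680/503 (h = (19/(513 + 2*(-5)) - 1211) - 522 = (19/(513 - 10) - 1211) - 522 = (19/503 - 1211) - 522 = -609114/503 - 522 = -871680/503 ≈ -1733.0)
m = 248 (m = (-1033 + 1304) + (-3 - 20) = 271 - 23 = 248)
h - m = -871680/503 - 1*248 = -871680/503 - 248 = -996424/503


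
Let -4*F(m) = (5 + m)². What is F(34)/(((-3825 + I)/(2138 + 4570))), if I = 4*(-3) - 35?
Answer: 2550717/3872 ≈ 658.76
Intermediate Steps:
I = -47 (I = -12 - 35 = -47)
F(m) = -(5 + m)²/4
F(34)/(((-3825 + I)/(2138 + 4570))) = (-(5 + 34)²/4)/(((-3825 - 47)/(2138 + 4570))) = (-¼*39²)/((-3872/6708)) = (-¼*1521)/((-3872*1/6708)) = -1521/(4*(-968/1677)) = -1521/4*(-1677/968) = 2550717/3872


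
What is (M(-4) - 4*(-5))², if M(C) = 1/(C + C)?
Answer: 25281/64 ≈ 395.02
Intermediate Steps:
M(C) = 1/(2*C)
(M(-4) - 4*(-5))² = ((½)/(-4) - 4*(-5))² = ((½)*(-¼) + 20)² = (-⅛ + 20)² = (159/8)² = 25281/64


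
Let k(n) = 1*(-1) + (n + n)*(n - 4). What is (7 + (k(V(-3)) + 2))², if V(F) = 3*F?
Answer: 58564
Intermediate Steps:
k(n) = -1 + 2*n*(-4 + n) (k(n) = -1 + (2*n)*(-4 + n) = -1 + 2*n*(-4 + n))
(7 + (k(V(-3)) + 2))² = (7 + ((-1 - 24*(-3) + 2*(3*(-3))²) + 2))² = (7 + ((-1 - 8*(-9) + 2*(-9)²) + 2))² = (7 + ((-1 + 72 + 2*81) + 2))² = (7 + ((-1 + 72 + 162) + 2))² = (7 + (233 + 2))² = (7 + 235)² = 242² = 58564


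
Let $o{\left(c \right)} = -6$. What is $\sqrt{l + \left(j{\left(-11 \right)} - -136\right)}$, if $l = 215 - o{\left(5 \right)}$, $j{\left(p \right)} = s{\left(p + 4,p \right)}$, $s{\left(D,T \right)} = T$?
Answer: $\sqrt{346} \approx 18.601$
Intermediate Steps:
$j{\left(p \right)} = p$
$l = 221$ ($l = 215 - -6 = 215 + 6 = 221$)
$\sqrt{l + \left(j{\left(-11 \right)} - -136\right)} = \sqrt{221 - -125} = \sqrt{221 + \left(-11 + 136\right)} = \sqrt{221 + 125} = \sqrt{346}$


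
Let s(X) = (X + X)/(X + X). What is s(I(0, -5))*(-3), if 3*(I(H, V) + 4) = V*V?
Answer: -3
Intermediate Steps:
I(H, V) = -4 + V²/3 (I(H, V) = -4 + (V*V)/3 = -4 + V²/3)
s(X) = 1 (s(X) = (2*X)/((2*X)) = (2*X)*(1/(2*X)) = 1)
s(I(0, -5))*(-3) = 1*(-3) = -3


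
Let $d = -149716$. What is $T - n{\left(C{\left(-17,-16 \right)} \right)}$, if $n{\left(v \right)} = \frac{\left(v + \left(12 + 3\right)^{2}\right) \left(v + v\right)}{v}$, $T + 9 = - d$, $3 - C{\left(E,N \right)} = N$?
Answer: $149219$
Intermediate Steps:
$C{\left(E,N \right)} = 3 - N$
$T = 149707$ ($T = -9 - -149716 = -9 + 149716 = 149707$)
$n{\left(v \right)} = 450 + 2 v$ ($n{\left(v \right)} = \frac{\left(v + 15^{2}\right) 2 v}{v} = \frac{\left(v + 225\right) 2 v}{v} = \frac{\left(225 + v\right) 2 v}{v} = \frac{2 v \left(225 + v\right)}{v} = 450 + 2 v$)
$T - n{\left(C{\left(-17,-16 \right)} \right)} = 149707 - \left(450 + 2 \left(3 - -16\right)\right) = 149707 - \left(450 + 2 \left(3 + 16\right)\right) = 149707 - \left(450 + 2 \cdot 19\right) = 149707 - \left(450 + 38\right) = 149707 - 488 = 149219$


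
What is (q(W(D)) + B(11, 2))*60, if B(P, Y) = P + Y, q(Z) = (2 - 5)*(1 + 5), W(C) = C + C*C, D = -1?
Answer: -300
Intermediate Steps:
W(C) = C + C**2
q(Z) = -18 (q(Z) = -3*6 = -18)
(q(W(D)) + B(11, 2))*60 = (-18 + (11 + 2))*60 = (-18 + 13)*60 = -5*60 = -300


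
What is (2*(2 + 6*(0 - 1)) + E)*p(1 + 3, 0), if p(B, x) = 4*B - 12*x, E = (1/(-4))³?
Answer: -513/4 ≈ -128.25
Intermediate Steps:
E = -1/64 (E = (-¼)³ = -1/64 ≈ -0.015625)
p(B, x) = -12*x + 4*B
(2*(2 + 6*(0 - 1)) + E)*p(1 + 3, 0) = (2*(2 + 6*(0 - 1)) - 1/64)*(-12*0 + 4*(1 + 3)) = (2*(2 + 6*(-1)) - 1/64)*(0 + 4*4) = (2*(2 - 6) - 1/64)*(0 + 16) = (2*(-4) - 1/64)*16 = (-8 - 1/64)*16 = -513/64*16 = -513/4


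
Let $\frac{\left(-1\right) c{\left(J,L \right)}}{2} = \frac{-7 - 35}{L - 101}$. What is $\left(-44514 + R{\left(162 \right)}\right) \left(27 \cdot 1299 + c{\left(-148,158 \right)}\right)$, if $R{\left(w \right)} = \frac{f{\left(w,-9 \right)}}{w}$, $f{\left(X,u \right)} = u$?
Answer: $- \frac{533967017995}{342} \approx -1.5613 \cdot 10^{9}$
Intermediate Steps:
$R{\left(w \right)} = - \frac{9}{w}$
$c{\left(J,L \right)} = \frac{84}{-101 + L}$ ($c{\left(J,L \right)} = - 2 \frac{-7 - 35}{L - 101} = - 2 \left(- \frac{42}{-101 + L}\right) = \frac{84}{-101 + L}$)
$\left(-44514 + R{\left(162 \right)}\right) \left(27 \cdot 1299 + c{\left(-148,158 \right)}\right) = \left(-44514 - \frac{9}{162}\right) \left(27 \cdot 1299 + \frac{84}{-101 + 158}\right) = \left(-44514 - \frac{1}{18}\right) \left(35073 + \frac{84}{57}\right) = \left(-44514 - \frac{1}{18}\right) \left(35073 + 84 \cdot \frac{1}{57}\right) = - \frac{801253 \left(35073 + \frac{28}{19}\right)}{18} = \left(- \frac{801253}{18}\right) \frac{666415}{19} = - \frac{533967017995}{342}$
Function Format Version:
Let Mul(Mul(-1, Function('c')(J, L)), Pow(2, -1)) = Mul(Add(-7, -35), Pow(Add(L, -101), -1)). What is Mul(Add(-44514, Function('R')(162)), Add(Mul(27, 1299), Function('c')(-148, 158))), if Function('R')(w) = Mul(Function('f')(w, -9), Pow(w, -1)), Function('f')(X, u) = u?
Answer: Rational(-533967017995, 342) ≈ -1.5613e+9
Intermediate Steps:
Function('R')(w) = Mul(-9, Pow(w, -1))
Function('c')(J, L) = Mul(84, Pow(Add(-101, L), -1)) (Function('c')(J, L) = Mul(-2, Mul(Add(-7, -35), Pow(Add(L, -101), -1))) = Mul(-2, Mul(-42, Pow(Add(-101, L), -1))) = Mul(84, Pow(Add(-101, L), -1)))
Mul(Add(-44514, Function('R')(162)), Add(Mul(27, 1299), Function('c')(-148, 158))) = Mul(Add(-44514, Mul(-9, Pow(162, -1))), Add(Mul(27, 1299), Mul(84, Pow(Add(-101, 158), -1)))) = Mul(Add(-44514, Mul(-9, Rational(1, 162))), Add(35073, Mul(84, Pow(57, -1)))) = Mul(Add(-44514, Rational(-1, 18)), Add(35073, Mul(84, Rational(1, 57)))) = Mul(Rational(-801253, 18), Add(35073, Rational(28, 19))) = Mul(Rational(-801253, 18), Rational(666415, 19)) = Rational(-533967017995, 342)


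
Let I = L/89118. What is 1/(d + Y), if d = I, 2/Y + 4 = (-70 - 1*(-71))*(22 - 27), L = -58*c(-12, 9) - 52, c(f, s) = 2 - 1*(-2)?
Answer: -4951/1116 ≈ -4.4364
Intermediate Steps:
c(f, s) = 4 (c(f, s) = 2 + 2 = 4)
L = -284 (L = -58*4 - 52 = -232 - 52 = -284)
Y = -2/9 (Y = 2/(-4 + (-70 - 1*(-71))*(22 - 27)) = 2/(-4 + (-70 + 71)*(-5)) = 2/(-4 + 1*(-5)) = 2/(-4 - 5) = 2/(-9) = 2*(-⅑) = -2/9 ≈ -0.22222)
I = -142/44559 (I = -284/89118 = -284*1/89118 = -142/44559 ≈ -0.0031868)
d = -142/44559 ≈ -0.0031868
1/(d + Y) = 1/(-142/44559 - 2/9) = 1/(-1116/4951) = -4951/1116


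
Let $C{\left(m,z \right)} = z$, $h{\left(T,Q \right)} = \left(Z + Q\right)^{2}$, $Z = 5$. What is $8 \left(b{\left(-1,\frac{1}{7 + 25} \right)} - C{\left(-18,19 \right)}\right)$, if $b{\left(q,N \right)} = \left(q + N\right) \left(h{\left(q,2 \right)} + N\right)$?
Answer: $- \frac{68095}{128} \approx -531.99$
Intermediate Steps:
$h{\left(T,Q \right)} = \left(5 + Q\right)^{2}$
$b{\left(q,N \right)} = \left(49 + N\right) \left(N + q\right)$ ($b{\left(q,N \right)} = \left(q + N\right) \left(\left(5 + 2\right)^{2} + N\right) = \left(N + q\right) \left(7^{2} + N\right) = \left(N + q\right) \left(49 + N\right) = \left(49 + N\right) \left(N + q\right)$)
$8 \left(b{\left(-1,\frac{1}{7 + 25} \right)} - C{\left(-18,19 \right)}\right) = 8 \left(\left(\left(\frac{1}{7 + 25}\right)^{2} + \frac{49}{7 + 25} + 49 \left(-1\right) + \frac{1}{7 + 25} \left(-1\right)\right) - 19\right) = 8 \left(\left(\left(\frac{1}{32}\right)^{2} + \frac{49}{32} - 49 + \frac{1}{32} \left(-1\right)\right) - 19\right) = 8 \left(\left(\left(\frac{1}{32}\right)^{2} + 49 \cdot \frac{1}{32} - 49 + \frac{1}{32} \left(-1\right)\right) - 19\right) = 8 \left(\left(\frac{1}{1024} + \frac{49}{32} - 49 - \frac{1}{32}\right) - 19\right) = 8 \left(- \frac{48639}{1024} - 19\right) = 8 \left(- \frac{68095}{1024}\right) = - \frac{68095}{128}$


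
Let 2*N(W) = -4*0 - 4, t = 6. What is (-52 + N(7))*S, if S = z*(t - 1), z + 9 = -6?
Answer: 4050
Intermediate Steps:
z = -15 (z = -9 - 6 = -15)
N(W) = -2 (N(W) = (-4*0 - 4)/2 = (0 - 4)/2 = (1/2)*(-4) = -2)
S = -75 (S = -15*(6 - 1) = -15*5 = -75)
(-52 + N(7))*S = (-52 - 2)*(-75) = -54*(-75) = 4050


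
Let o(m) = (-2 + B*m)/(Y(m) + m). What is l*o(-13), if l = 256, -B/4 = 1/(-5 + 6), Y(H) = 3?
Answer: -1280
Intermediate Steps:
B = -4 (B = -4/(-5 + 6) = -4/1 = -4*1 = -4)
o(m) = (-2 - 4*m)/(3 + m)
l*o(-13) = 256*(2*(-1 - 2*(-13))/(3 - 13)) = 256*(2*(-1 + 26)/(-10)) = 256*(2*(-⅒)*25) = 256*(-5) = -1280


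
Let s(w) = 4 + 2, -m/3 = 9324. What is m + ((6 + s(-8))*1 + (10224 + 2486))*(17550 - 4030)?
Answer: 171973468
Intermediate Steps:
m = -27972 (m = -3*9324 = -27972)
s(w) = 6
m + ((6 + s(-8))*1 + (10224 + 2486))*(17550 - 4030) = -27972 + ((6 + 6)*1 + (10224 + 2486))*(17550 - 4030) = -27972 + (12*1 + 12710)*13520 = -27972 + (12 + 12710)*13520 = -27972 + 12722*13520 = -27972 + 172001440 = 171973468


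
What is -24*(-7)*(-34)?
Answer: -5712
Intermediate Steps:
-24*(-7)*(-34) = 168*(-34) = -5712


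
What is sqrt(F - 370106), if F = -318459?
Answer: I*sqrt(688565) ≈ 829.8*I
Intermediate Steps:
sqrt(F - 370106) = sqrt(-318459 - 370106) = sqrt(-688565) = I*sqrt(688565)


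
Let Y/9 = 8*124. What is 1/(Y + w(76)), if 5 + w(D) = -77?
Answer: 1/8846 ≈ 0.00011305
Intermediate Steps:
Y = 8928 (Y = 9*(8*124) = 9*992 = 8928)
w(D) = -82 (w(D) = -5 - 77 = -82)
1/(Y + w(76)) = 1/(8928 - 82) = 1/8846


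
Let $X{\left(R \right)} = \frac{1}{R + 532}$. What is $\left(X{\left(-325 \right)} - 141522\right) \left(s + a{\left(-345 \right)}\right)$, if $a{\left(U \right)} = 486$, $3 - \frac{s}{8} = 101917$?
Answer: $\frac{23870370855778}{207} \approx 1.1532 \cdot 10^{11}$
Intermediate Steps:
$s = -815312$ ($s = 24 - 815336 = -815312$)
$X{\left(R \right)} = \frac{1}{532 + R}$
$\left(X{\left(-325 \right)} - 141522\right) \left(s + a{\left(-345 \right)}\right) = \left(\frac{1}{532 - 325} - 141522\right) \left(-815312 + 486\right) = \left(\frac{1}{207} - 141522\right) \left(-814826\right) = \left(- \frac{29295053}{207}\right) \left(-814826\right) = \frac{23870370855778}{207}$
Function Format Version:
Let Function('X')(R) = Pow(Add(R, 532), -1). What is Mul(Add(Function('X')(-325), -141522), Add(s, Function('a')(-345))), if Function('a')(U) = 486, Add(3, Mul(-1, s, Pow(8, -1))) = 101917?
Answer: Rational(23870370855778, 207) ≈ 1.1532e+11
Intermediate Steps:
s = -815312 (s = Add(24, Mul(-8, 101917)) = Add(24, -815336) = -815312)
Function('X')(R) = Pow(Add(532, R), -1)
Mul(Add(Function('X')(-325), -141522), Add(s, Function('a')(-345))) = Mul(Add(Pow(Add(532, -325), -1), -141522), Add(-815312, 486)) = Mul(Add(Pow(207, -1), -141522), -814826) = Mul(Add(Rational(1, 207), -141522), -814826) = Mul(Rational(-29295053, 207), -814826) = Rational(23870370855778, 207)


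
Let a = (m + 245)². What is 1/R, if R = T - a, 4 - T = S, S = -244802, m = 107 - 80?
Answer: 1/170822 ≈ 5.8540e-6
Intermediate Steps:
m = 27
a = 73984 (a = (27 + 245)² = 272² = 73984)
T = 244806 (T = 4 - 1*(-244802) = 4 + 244802 = 244806)
R = 170822 (R = 244806 - 1*73984 = 244806 - 73984 = 170822)
1/R = 1/170822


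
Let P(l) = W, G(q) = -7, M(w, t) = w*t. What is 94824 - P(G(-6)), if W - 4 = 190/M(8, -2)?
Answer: 758655/8 ≈ 94832.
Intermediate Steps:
M(w, t) = t*w
W = -63/8 (W = 4 + 190/((-2*8)) = 4 + 190/(-16) = 4 + 190*(-1/16) = 4 - 95/8 = -63/8 ≈ -7.8750)
P(l) = -63/8
94824 - P(G(-6)) = 94824 - 1*(-63/8) = 94824 + 63/8 = 758655/8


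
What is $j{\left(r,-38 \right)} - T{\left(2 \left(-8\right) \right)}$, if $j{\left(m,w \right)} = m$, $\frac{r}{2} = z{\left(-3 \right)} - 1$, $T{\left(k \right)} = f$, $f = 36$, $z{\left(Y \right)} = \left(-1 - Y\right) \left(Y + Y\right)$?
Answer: $-62$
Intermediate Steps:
$z{\left(Y \right)} = 2 Y \left(-1 - Y\right)$ ($z{\left(Y \right)} = \left(-1 - Y\right) 2 Y = 2 Y \left(-1 - Y\right)$)
$T{\left(k \right)} = 36$
$r = -26$ ($r = 2 \left(\left(-2\right) \left(-3\right) \left(1 - 3\right) - 1\right) = 2 \left(\left(-2\right) \left(-3\right) \left(-2\right) - 1\right) = 2 \left(-12 - 1\right) = 2 \left(-13\right) = -26$)
$j{\left(r,-38 \right)} - T{\left(2 \left(-8\right) \right)} = -26 - 36 = -62$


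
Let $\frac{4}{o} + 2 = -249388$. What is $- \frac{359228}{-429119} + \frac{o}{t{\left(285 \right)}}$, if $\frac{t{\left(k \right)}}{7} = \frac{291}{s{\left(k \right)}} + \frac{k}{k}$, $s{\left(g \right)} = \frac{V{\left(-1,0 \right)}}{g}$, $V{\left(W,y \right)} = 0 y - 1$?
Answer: $\frac{13002290852467859}{15532002093756645} \approx 0.83713$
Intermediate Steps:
$o = - \frac{2}{124695}$ ($o = \frac{4}{-2 - 249388} = \frac{4}{-249390} = 4 \left(- \frac{1}{249390}\right) = - \frac{2}{124695} \approx -1.6039 \cdot 10^{-5}$)
$V{\left(W,y \right)} = -1$ ($V{\left(W,y \right)} = 0 - 1 = -1$)
$s{\left(g \right)} = - \frac{1}{g}$
$t{\left(k \right)} = 7 - 2037 k$ ($t{\left(k \right)} = 7 \left(\frac{291}{\left(-1\right) \frac{1}{k}} + \frac{k}{k}\right) = 7 \left(291 \left(- k\right) + 1\right) = 7 \left(- 291 k + 1\right) = 7 \left(1 - 291 k\right) = 7 - 2037 k$)
$- \frac{359228}{-429119} + \frac{o}{t{\left(285 \right)}} = - \frac{359228}{-429119} - \frac{2}{124695 \left(7 - 580545\right)} = \left(-359228\right) \left(- \frac{1}{429119}\right) - \frac{2}{124695 \left(7 - 580545\right)} = \frac{359228}{429119} - \frac{2}{124695 \left(-580538\right)} = \frac{359228}{429119} - - \frac{1}{36195092955} = \frac{359228}{429119} + \frac{1}{36195092955} = \frac{13002290852467859}{15532002093756645}$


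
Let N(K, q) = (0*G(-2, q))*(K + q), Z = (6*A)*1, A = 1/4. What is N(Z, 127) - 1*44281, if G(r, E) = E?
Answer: -44281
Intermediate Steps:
A = ¼ ≈ 0.25000
Z = 3/2 (Z = (6*(¼))*1 = (3/2)*1 = 3/2 ≈ 1.5000)
N(K, q) = 0 (N(K, q) = (0*q)*(K + q) = 0*(K + q) = 0)
N(Z, 127) - 1*44281 = 0 - 1*44281 = 0 - 44281 = -44281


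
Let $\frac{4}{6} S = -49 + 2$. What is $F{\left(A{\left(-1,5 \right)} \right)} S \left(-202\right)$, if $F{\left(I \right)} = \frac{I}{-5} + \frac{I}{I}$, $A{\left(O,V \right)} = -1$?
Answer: $\frac{85446}{5} \approx 17089.0$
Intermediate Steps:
$S = - \frac{141}{2}$ ($S = \frac{3 \left(-49 + 2\right)}{2} = \frac{3}{2} \left(-47\right) = - \frac{141}{2} \approx -70.5$)
$F{\left(I \right)} = 1 - \frac{I}{5}$ ($F{\left(I \right)} = I \left(- \frac{1}{5}\right) + 1 = - \frac{I}{5} + 1 = 1 - \frac{I}{5}$)
$F{\left(A{\left(-1,5 \right)} \right)} S \left(-202\right) = \left(1 - - \frac{1}{5}\right) \left(- \frac{141}{2}\right) \left(-202\right) = \left(1 + \frac{1}{5}\right) \left(- \frac{141}{2}\right) \left(-202\right) = \frac{6}{5} \left(- \frac{141}{2}\right) \left(-202\right) = \left(- \frac{423}{5}\right) \left(-202\right) = \frac{85446}{5}$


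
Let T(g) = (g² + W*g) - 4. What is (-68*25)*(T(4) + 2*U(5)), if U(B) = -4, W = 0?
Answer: -6800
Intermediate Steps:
T(g) = -4 + g² (T(g) = (g² + 0*g) - 4 = (g² + 0) - 4 = g² - 4 = -4 + g²)
(-68*25)*(T(4) + 2*U(5)) = (-68*25)*((-4 + 4²) + 2*(-4)) = -1700*((-4 + 16) - 8) = -1700*(12 - 8) = -1700*4 = -6800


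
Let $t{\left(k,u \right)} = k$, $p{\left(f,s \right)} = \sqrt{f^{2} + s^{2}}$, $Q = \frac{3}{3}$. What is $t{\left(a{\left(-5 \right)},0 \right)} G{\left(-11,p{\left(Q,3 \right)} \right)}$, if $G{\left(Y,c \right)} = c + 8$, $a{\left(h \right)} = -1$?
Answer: $-8 - \sqrt{10} \approx -11.162$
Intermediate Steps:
$Q = 1$ ($Q = 3 \cdot \frac{1}{3} = 1$)
$G{\left(Y,c \right)} = 8 + c$
$t{\left(a{\left(-5 \right)},0 \right)} G{\left(-11,p{\left(Q,3 \right)} \right)} = - (8 + \sqrt{1^{2} + 3^{2}}) = - (8 + \sqrt{1 + 9}) = - (8 + \sqrt{10}) = -8 - \sqrt{10}$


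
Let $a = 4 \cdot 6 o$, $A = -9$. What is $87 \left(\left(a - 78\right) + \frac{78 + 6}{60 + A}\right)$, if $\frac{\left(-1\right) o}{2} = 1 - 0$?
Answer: $- \frac{183918}{17} \approx -10819.0$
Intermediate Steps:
$o = -2$ ($o = - 2 \left(1 - 0\right) = - 2 \left(1 + 0\right) = \left(-2\right) 1 = -2$)
$a = -48$ ($a = 4 \cdot 6 \left(-2\right) = 24 \left(-2\right) = -48$)
$87 \left(\left(a - 78\right) + \frac{78 + 6}{60 + A}\right) = 87 \left(\left(-48 - 78\right) + \frac{78 + 6}{60 - 9}\right) = 87 \left(-126 + \frac{84}{51}\right) = 87 \left(-126 + 84 \cdot \frac{1}{51}\right) = 87 \left(-126 + \frac{28}{17}\right) = 87 \left(- \frac{2114}{17}\right) = - \frac{183918}{17}$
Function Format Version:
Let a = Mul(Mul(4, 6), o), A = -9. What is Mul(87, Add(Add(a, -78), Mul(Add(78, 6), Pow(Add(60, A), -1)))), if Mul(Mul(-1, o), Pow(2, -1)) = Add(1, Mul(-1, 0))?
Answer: Rational(-183918, 17) ≈ -10819.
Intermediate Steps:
o = -2 (o = Mul(-2, Add(1, Mul(-1, 0))) = Mul(-2, Add(1, 0)) = Mul(-2, 1) = -2)
a = -48 (a = Mul(Mul(4, 6), -2) = Mul(24, -2) = -48)
Mul(87, Add(Add(a, -78), Mul(Add(78, 6), Pow(Add(60, A), -1)))) = Mul(87, Add(Add(-48, -78), Mul(Add(78, 6), Pow(Add(60, -9), -1)))) = Mul(87, Add(-126, Mul(84, Pow(51, -1)))) = Mul(87, Add(-126, Mul(84, Rational(1, 51)))) = Mul(87, Add(-126, Rational(28, 17))) = Mul(87, Rational(-2114, 17)) = Rational(-183918, 17)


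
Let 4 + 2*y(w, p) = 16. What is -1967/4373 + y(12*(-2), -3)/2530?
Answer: -2475136/5531845 ≈ -0.44743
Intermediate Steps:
y(w, p) = 6 (y(w, p) = -2 + (½)*16 = -2 + 8 = 6)
-1967/4373 + y(12*(-2), -3)/2530 = -1967/4373 + 6/2530 = -1967*1/4373 + 6*(1/2530) = -1967/4373 + 3/1265 = -2475136/5531845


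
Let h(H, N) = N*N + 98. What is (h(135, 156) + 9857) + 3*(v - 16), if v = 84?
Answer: 34495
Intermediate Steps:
h(H, N) = 98 + N**2 (h(H, N) = N**2 + 98 = 98 + N**2)
(h(135, 156) + 9857) + 3*(v - 16) = ((98 + 156**2) + 9857) + 3*(84 - 16) = ((98 + 24336) + 9857) + 3*68 = (24434 + 9857) + 204 = 34291 + 204 = 34495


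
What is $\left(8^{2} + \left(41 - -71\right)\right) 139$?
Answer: $24464$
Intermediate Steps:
$\left(8^{2} + \left(41 - -71\right)\right) 139 = \left(64 + \left(41 + 71\right)\right) 139 = \left(64 + 112\right) 139 = 176 \cdot 139 = 24464$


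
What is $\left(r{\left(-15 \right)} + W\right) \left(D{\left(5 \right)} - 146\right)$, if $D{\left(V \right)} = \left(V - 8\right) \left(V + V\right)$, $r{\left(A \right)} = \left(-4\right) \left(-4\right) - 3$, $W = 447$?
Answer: $-80960$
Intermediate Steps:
$r{\left(A \right)} = 13$ ($r{\left(A \right)} = 16 - 3 = 13$)
$D{\left(V \right)} = 2 V \left(-8 + V\right)$ ($D{\left(V \right)} = \left(-8 + V\right) 2 V = 2 V \left(-8 + V\right)$)
$\left(r{\left(-15 \right)} + W\right) \left(D{\left(5 \right)} - 146\right) = \left(13 + 447\right) \left(2 \cdot 5 \left(-8 + 5\right) - 146\right) = 460 \left(2 \cdot 5 \left(-3\right) - 146\right) = 460 \left(-30 - 146\right) = 460 \left(-176\right) = -80960$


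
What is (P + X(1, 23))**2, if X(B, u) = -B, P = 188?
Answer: 34969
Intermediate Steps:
(P + X(1, 23))**2 = (188 - 1*1)**2 = (188 - 1)**2 = 187**2 = 34969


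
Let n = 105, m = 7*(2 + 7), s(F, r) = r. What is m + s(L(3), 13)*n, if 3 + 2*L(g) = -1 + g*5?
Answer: 1428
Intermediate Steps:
L(g) = -2 + 5*g/2 (L(g) = -3/2 + (-1 + g*5)/2 = -3/2 + (-1 + 5*g)/2 = -3/2 + (-½ + 5*g/2) = -2 + 5*g/2)
m = 63 (m = 7*9 = 63)
m + s(L(3), 13)*n = 63 + 13*105 = 63 + 1365 = 1428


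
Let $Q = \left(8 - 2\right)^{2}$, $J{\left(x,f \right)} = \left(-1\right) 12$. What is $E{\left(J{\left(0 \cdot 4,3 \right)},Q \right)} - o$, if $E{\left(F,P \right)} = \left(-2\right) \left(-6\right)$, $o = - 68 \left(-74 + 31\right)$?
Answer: $-2912$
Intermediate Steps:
$o = 2924$ ($o = \left(-68\right) \left(-43\right) = 2924$)
$J{\left(x,f \right)} = -12$
$Q = 36$ ($Q = 6^{2} = 36$)
$E{\left(F,P \right)} = 12$
$E{\left(J{\left(0 \cdot 4,3 \right)},Q \right)} - o = 12 - 2924 = -2912$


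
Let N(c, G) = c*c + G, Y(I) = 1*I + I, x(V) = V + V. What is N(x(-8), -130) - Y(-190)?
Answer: 506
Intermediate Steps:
x(V) = 2*V
Y(I) = 2*I (Y(I) = I + I = 2*I)
N(c, G) = G + c² (N(c, G) = c² + G = G + c²)
N(x(-8), -130) - Y(-190) = (-130 + (2*(-8))²) - 2*(-190) = (-130 + (-16)²) - 1*(-380) = (-130 + 256) + 380 = 126 + 380 = 506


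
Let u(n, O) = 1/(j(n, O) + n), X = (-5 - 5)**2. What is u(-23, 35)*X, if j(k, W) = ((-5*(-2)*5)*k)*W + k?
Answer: -25/10074 ≈ -0.0024816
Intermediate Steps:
X = 100 (X = (-10)**2 = 100)
j(k, W) = k + 50*W*k (j(k, W) = ((10*5)*k)*W + k = (50*k)*W + k = 50*W*k + k = k + 50*W*k)
u(n, O) = 1/(n + n*(1 + 50*O)) (u(n, O) = 1/(n*(1 + 50*O) + n) = 1/(n + n*(1 + 50*O)))
u(-23, 35)*X = ((1/2)/(-23*(1 + 25*35)))*100 = ((1/2)*(-1/23)/(1 + 875))*100 = ((1/2)*(-1/23)/876)*100 = ((1/2)*(-1/23)*(1/876))*100 = -1/40296*100 = -25/10074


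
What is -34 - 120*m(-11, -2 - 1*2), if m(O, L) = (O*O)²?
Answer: -1756954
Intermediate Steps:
m(O, L) = O⁴ (m(O, L) = (O²)² = O⁴)
-34 - 120*m(-11, -2 - 1*2) = -34 - 120*(-11)⁴ = -34 - 120*14641 = -34 - 1756920 = -1756954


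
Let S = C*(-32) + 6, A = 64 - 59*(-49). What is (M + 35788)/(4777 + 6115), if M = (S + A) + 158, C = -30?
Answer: 39867/10892 ≈ 3.6602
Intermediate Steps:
A = 2955 (A = 64 + 2891 = 2955)
S = 966 (S = -30*(-32) + 6 = 960 + 6 = 966)
M = 4079 (M = (966 + 2955) + 158 = 3921 + 158 = 4079)
(M + 35788)/(4777 + 6115) = (4079 + 35788)/(4777 + 6115) = 39867/10892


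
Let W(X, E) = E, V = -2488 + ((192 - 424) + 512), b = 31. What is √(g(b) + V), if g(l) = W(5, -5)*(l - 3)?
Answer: 2*I*√587 ≈ 48.456*I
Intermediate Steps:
V = -2208 (V = -2488 + (-232 + 512) = -2488 + 280 = -2208)
g(l) = 15 - 5*l (g(l) = -5*(l - 3) = -5*(-3 + l) = 15 - 5*l)
√(g(b) + V) = √((15 - 5*31) - 2208) = √((15 - 155) - 2208) = √(-140 - 2208) = √(-2348) = 2*I*√587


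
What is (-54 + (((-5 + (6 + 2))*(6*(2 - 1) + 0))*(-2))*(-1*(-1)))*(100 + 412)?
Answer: -46080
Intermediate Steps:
(-54 + (((-5 + (6 + 2))*(6*(2 - 1) + 0))*(-2))*(-1*(-1)))*(100 + 412) = (-54 + (((-5 + 8)*(6*1 + 0))*(-2))*1)*512 = (-54 + ((3*(6 + 0))*(-2))*1)*512 = (-54 + ((3*6)*(-2))*1)*512 = (-54 + (18*(-2))*1)*512 = (-54 - 36*1)*512 = (-54 - 36)*512 = -90*512 = -46080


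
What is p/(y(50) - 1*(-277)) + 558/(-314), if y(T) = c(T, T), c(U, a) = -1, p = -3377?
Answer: -607193/43332 ≈ -14.013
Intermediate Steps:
y(T) = -1
p/(y(50) - 1*(-277)) + 558/(-314) = -3377/(-1 - 1*(-277)) + 558/(-314) = -3377/(-1 + 277) + 558*(-1/314) = -3377/276 - 279/157 = -607193/43332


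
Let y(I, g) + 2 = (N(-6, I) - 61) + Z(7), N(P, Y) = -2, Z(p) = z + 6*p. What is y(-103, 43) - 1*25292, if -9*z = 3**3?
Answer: -25318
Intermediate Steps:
z = -3 (z = -1/9*3**3 = -1/9*27 = -3)
Z(p) = -3 + 6*p
y(I, g) = -26 (y(I, g) = -2 + ((-2 - 61) + (-3 + 6*7)) = -2 + (-63 + (-3 + 42)) = -2 + (-63 + 39) = -2 - 24 = -26)
y(-103, 43) - 1*25292 = -26 - 1*25292 = -26 - 25292 = -25318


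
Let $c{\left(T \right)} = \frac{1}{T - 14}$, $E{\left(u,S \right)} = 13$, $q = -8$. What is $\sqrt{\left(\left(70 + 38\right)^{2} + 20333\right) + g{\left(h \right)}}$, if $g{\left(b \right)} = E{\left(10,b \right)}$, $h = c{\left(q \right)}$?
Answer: $\sqrt{32010} \approx 178.91$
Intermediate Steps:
$c{\left(T \right)} = \frac{1}{-14 + T}$
$h = - \frac{1}{22}$ ($h = \frac{1}{-14 - 8} = \frac{1}{-22} = - \frac{1}{22} \approx -0.045455$)
$g{\left(b \right)} = 13$
$\sqrt{\left(\left(70 + 38\right)^{2} + 20333\right) + g{\left(h \right)}} = \sqrt{\left(\left(70 + 38\right)^{2} + 20333\right) + 13} = \sqrt{\left(108^{2} + 20333\right) + 13} = \sqrt{\left(11664 + 20333\right) + 13} = \sqrt{31997 + 13} = \sqrt{32010}$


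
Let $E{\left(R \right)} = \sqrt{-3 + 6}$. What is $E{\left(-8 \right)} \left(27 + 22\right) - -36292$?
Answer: $36292 + 49 \sqrt{3} \approx 36377.0$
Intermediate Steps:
$E{\left(R \right)} = \sqrt{3}$
$E{\left(-8 \right)} \left(27 + 22\right) - -36292 = \sqrt{3} \left(27 + 22\right) - -36292 = \sqrt{3} \cdot 49 + 36292 = 49 \sqrt{3} + 36292 = 36292 + 49 \sqrt{3}$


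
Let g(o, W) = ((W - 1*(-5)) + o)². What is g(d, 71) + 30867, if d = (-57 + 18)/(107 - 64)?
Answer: 67499524/1849 ≈ 36506.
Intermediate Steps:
d = -39/43 ≈ -0.90698
g(o, W) = (5 + W + o)² (g(o, W) = ((W + 5) + o)² = ((5 + W) + o)² = (5 + W + o)²)
g(d, 71) + 30867 = (5 + 71 - 39/43)² + 30867 = (3229/43)² + 30867 = 10426441/1849 + 30867 = 67499524/1849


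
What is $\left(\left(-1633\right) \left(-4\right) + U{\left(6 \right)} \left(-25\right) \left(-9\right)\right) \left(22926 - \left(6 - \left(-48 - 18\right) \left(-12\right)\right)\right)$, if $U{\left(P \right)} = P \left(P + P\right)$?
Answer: $539021184$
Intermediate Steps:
$U{\left(P \right)} = 2 P^{2}$ ($U{\left(P \right)} = P 2 P = 2 P^{2}$)
$\left(\left(-1633\right) \left(-4\right) + U{\left(6 \right)} \left(-25\right) \left(-9\right)\right) \left(22926 - \left(6 - \left(-48 - 18\right) \left(-12\right)\right)\right) = \left(\left(-1633\right) \left(-4\right) + 2 \cdot 6^{2} \left(-25\right) \left(-9\right)\right) \left(22926 - \left(6 - \left(-48 - 18\right) \left(-12\right)\right)\right) = \left(6532 + 2 \cdot 36 \left(-25\right) \left(-9\right)\right) \left(22926 - -786\right) = \left(6532 + 72 \left(-25\right) \left(-9\right)\right) \left(22926 + \left(792 - 6\right)\right) = \left(6532 - -16200\right) \left(22926 + 786\right) = \left(6532 + 16200\right) 23712 = 22732 \cdot 23712 = 539021184$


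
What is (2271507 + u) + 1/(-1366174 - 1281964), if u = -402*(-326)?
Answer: 6362307785141/2648138 ≈ 2.4026e+6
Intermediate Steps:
u = 131052
(2271507 + u) + 1/(-1366174 - 1281964) = (2271507 + 131052) + 1/(-1366174 - 1281964) = 2402559 + 1/(-2648138) = 2402559 - 1/2648138 = 6362307785141/2648138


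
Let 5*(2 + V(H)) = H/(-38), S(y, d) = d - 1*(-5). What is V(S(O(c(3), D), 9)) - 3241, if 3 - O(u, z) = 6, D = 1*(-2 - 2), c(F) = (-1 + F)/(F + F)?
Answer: -308092/95 ≈ -3243.1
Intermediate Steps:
c(F) = (-1 + F)/(2*F) (c(F) = (-1 + F)/((2*F)) = (-1 + F)*(1/(2*F)) = (-1 + F)/(2*F))
D = -4 (D = 1*(-4) = -4)
O(u, z) = -3 (O(u, z) = 3 - 1*6 = 3 - 6 = -3)
S(y, d) = 5 + d (S(y, d) = d + 5 = 5 + d)
V(H) = -2 - H/190 (V(H) = -2 + (H/(-38))/5 = -2 + (H*(-1/38))/5 = -2 + (-H/38)/5 = -2 - H/190)
V(S(O(c(3), D), 9)) - 3241 = (-2 - (5 + 9)/190) - 3241 = (-2 - 1/190*14) - 3241 = (-2 - 7/95) - 3241 = -197/95 - 3241 = -308092/95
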